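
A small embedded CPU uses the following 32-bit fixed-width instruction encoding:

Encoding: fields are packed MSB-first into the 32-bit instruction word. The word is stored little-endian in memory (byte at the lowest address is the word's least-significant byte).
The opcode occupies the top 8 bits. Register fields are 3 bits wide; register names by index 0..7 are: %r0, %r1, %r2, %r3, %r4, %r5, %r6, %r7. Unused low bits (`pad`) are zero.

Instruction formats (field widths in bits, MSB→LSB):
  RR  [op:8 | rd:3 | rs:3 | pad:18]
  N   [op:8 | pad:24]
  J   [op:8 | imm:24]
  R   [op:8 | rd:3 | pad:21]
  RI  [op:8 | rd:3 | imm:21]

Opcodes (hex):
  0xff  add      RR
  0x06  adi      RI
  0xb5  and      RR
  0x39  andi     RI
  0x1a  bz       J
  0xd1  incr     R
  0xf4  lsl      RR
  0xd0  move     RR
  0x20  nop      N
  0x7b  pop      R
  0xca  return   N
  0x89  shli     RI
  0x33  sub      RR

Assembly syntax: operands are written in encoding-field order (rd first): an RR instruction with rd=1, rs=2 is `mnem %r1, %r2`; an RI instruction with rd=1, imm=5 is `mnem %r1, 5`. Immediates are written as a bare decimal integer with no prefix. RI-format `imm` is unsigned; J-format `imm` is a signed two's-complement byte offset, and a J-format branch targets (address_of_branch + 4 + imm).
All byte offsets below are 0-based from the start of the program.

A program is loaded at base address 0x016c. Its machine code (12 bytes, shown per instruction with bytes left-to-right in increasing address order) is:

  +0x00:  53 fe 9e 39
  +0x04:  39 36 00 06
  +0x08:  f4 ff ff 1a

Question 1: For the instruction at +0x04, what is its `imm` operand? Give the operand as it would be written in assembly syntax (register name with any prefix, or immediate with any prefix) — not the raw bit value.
@+04  little-endian(39 36 00 06) = 0x06003639
  op=0x06003639>>24=0x6 ⇒ adi (RI)
  rd: (w>>21)&0x7=0x0 → %r0
  imm: (w>>0)&0x1fffff=0x3639 → 13881

13881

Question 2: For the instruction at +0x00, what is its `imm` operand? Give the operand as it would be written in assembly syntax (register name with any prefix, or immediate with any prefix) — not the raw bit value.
2031187

@+00  little-endian(53 fe 9e 39) = 0x399efe53
  opcode bits[31:24]=0x39: andi/RI
  rd: (w>>21)&0x7=0x4 → %r4
  imm: (w>>0)&0x1fffff=0x1efe53 → 2031187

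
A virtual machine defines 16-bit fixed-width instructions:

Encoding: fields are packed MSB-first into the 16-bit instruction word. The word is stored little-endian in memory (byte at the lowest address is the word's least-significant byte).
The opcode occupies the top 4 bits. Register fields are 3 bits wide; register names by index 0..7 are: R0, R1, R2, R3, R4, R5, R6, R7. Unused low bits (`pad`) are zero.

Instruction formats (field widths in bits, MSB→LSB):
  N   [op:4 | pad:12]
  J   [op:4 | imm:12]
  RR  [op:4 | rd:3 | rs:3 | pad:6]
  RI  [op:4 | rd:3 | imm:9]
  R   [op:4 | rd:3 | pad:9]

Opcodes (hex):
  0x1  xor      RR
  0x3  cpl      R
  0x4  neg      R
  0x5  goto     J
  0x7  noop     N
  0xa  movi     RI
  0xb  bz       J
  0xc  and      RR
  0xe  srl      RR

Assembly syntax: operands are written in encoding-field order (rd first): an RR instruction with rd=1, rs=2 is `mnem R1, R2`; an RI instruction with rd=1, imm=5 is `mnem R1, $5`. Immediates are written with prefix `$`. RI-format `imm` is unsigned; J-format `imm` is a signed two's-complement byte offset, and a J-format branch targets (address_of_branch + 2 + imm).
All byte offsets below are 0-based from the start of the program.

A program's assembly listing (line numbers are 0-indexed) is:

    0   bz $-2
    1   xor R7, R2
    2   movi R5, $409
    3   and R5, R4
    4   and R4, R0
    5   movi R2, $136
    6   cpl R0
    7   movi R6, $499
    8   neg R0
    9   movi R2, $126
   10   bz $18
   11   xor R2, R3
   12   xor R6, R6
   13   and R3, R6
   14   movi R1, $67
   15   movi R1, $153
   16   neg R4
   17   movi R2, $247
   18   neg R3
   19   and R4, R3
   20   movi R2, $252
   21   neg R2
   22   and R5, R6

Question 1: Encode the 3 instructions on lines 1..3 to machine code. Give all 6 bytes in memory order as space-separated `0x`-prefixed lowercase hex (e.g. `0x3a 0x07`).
line 1 (xor): pack op=0x1:4|rd=7:3|rs=2:3|pad=0:6 = 0x1e80; little→ 80 1e
line 2 (movi): pack op=0xa:4|rd=5:3|imm=409:9 = 0xab99; little→ 99 ab
line 3 (and): pack op=0xc:4|rd=5:3|rs=4:3|pad=0:6 = 0xcb00; little→ 00 cb

0x80 0x1e 0x99 0xab 0x00 0xcb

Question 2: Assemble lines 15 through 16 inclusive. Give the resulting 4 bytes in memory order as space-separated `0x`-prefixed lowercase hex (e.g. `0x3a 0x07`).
line 15 (movi): pack op=0xa:4|rd=1:3|imm=153:9 = 0xa299; little→ 99 a2
line 16 (neg): pack op=0x4:4|rd=4:3|pad=0:9 = 0x4800; little→ 00 48

0x99 0xa2 0x00 0x48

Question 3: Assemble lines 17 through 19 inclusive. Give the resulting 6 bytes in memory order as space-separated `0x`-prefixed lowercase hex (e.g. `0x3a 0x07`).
line 17 (movi): pack op=0xa:4|rd=2:3|imm=247:9 = 0xa4f7; little→ f7 a4
line 18 (neg): pack op=0x4:4|rd=3:3|pad=0:9 = 0x4600; little→ 00 46
line 19 (and): pack op=0xc:4|rd=4:3|rs=3:3|pad=0:6 = 0xc8c0; little→ c0 c8

0xf7 0xa4 0x00 0x46 0xc0 0xc8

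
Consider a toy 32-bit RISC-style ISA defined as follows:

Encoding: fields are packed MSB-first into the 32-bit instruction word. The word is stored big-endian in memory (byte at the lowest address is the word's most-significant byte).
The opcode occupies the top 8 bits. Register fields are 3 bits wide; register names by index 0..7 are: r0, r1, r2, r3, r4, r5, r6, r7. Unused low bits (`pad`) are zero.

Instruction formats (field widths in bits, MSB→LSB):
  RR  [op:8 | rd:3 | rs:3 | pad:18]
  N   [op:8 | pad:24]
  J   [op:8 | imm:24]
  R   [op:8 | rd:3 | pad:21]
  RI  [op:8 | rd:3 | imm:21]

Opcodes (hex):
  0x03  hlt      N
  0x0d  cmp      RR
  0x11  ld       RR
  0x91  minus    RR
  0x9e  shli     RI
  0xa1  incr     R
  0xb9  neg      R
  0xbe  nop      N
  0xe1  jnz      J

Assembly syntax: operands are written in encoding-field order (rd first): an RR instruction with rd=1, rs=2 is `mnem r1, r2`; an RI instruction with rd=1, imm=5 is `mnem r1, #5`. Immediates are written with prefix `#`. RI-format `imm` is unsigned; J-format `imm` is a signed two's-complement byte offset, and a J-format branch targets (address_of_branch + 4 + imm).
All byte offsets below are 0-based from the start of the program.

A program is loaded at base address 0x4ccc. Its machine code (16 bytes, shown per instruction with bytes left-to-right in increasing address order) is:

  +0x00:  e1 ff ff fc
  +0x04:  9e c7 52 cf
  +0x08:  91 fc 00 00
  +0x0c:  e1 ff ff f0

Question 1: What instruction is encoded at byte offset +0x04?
[04] 9e c7 52 cf → 0x9ec752cf
  opcode bits[31:24]=0x9e: shli/RI
  [23:21] rd=6 = r6
  [20:0] imm=479951 = #479951

shli r6, #479951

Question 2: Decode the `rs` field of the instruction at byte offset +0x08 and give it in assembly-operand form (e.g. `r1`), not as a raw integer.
+0x08: 91 fc 00 00 ⇒ word 0x91fc0000 (big)
  top 8b → 0x91 → minus [RR]
  [23:21] rd=7 = r7
  [20:18] rs=7 = r7

r7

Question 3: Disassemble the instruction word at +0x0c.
@+0c  big-endian(e1 ff ff f0) = 0xe1fffff0
  op=0xe1fffff0>>24=0xe1 ⇒ jnz (J)
  [23:0] imm=16777200 (s24→-16) = #-16

jnz #-16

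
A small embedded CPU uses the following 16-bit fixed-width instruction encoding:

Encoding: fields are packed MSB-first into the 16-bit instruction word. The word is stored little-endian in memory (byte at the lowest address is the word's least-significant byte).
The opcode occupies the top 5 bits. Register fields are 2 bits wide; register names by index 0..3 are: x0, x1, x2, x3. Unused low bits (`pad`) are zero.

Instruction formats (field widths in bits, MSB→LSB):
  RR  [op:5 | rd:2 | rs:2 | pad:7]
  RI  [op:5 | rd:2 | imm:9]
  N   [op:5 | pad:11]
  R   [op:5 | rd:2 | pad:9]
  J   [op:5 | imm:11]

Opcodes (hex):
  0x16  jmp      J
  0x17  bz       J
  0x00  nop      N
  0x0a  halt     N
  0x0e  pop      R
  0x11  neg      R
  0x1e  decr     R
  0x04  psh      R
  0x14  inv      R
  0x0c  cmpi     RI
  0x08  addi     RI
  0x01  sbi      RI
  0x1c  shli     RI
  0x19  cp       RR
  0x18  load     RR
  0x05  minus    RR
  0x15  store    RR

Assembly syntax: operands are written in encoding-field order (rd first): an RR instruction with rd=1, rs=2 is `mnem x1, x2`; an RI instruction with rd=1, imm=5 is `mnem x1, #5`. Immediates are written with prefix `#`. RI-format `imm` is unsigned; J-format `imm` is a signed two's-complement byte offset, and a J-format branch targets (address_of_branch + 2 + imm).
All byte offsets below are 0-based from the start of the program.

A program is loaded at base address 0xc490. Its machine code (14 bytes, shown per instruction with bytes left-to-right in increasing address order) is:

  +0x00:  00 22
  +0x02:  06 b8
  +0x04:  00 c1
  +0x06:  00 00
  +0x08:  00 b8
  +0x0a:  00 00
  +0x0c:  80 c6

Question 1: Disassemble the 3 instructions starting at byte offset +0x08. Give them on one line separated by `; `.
off 0x08: read 00 b8 as little → 0xb800
  opcode bits[15:11]=0x17: bz/J
  imm: (w>>0)&0x7ff=0x0 → #0
off 0x0a: read 00 00 as little → 0x0000
  opcode bits[15:11]=0x0: nop/N
off 0x0c: read 80 c6 as little → 0xc680
  opcode bits[15:11]=0x18: load/RR
  rd: (w>>9)&0x3=0x3 → x3
  rs: (w>>7)&0x3=0x1 → x1

bz #0; nop; load x3, x1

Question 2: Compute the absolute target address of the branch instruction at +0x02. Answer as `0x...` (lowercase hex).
@+02  little-endian(06 b8) = 0xb806
  top 5b → 0x17 → bz [J]
  imm: (w>>0)&0x7ff=0x6 → #6
  target = base 0xc490 + off 0x02 + 2 + imm 6 = 0xc49a

0xc49a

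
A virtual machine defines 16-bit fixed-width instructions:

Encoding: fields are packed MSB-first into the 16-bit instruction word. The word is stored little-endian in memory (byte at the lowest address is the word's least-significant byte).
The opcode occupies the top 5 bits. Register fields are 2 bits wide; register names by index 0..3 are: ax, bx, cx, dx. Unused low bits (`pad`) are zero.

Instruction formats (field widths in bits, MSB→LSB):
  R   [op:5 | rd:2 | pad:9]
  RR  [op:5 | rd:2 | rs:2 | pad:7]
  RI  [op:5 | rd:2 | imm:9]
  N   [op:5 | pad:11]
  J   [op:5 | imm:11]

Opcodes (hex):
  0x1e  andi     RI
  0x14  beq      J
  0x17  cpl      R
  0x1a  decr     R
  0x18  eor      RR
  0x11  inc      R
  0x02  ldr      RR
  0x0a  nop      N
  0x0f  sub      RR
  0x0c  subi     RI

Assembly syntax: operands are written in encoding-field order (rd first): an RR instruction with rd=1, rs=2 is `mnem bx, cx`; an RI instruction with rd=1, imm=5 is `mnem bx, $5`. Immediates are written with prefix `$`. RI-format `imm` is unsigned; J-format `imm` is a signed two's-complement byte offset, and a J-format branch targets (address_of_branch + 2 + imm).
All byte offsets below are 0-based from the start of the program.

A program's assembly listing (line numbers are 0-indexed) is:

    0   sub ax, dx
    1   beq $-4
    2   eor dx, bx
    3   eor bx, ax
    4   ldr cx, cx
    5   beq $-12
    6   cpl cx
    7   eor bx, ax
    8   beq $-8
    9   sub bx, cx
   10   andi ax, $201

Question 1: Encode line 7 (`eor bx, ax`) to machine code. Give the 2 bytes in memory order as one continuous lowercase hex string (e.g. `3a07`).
L7: eor op=0x18:5|rd=1:2|rs=0:2|pad=0:7 ⇒ 0xc200 ⇒ little 00 c2

00c2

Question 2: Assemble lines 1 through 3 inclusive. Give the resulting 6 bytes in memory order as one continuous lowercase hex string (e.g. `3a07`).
line 1 (beq): pack op=0x14:5|imm=-4:11 = 0xa7fc; little→ fc a7
line 2 (eor): pack op=0x18:5|rd=3:2|rs=1:2|pad=0:7 = 0xc680; little→ 80 c6
line 3 (eor): pack op=0x18:5|rd=1:2|rs=0:2|pad=0:7 = 0xc200; little→ 00 c2

fca780c600c2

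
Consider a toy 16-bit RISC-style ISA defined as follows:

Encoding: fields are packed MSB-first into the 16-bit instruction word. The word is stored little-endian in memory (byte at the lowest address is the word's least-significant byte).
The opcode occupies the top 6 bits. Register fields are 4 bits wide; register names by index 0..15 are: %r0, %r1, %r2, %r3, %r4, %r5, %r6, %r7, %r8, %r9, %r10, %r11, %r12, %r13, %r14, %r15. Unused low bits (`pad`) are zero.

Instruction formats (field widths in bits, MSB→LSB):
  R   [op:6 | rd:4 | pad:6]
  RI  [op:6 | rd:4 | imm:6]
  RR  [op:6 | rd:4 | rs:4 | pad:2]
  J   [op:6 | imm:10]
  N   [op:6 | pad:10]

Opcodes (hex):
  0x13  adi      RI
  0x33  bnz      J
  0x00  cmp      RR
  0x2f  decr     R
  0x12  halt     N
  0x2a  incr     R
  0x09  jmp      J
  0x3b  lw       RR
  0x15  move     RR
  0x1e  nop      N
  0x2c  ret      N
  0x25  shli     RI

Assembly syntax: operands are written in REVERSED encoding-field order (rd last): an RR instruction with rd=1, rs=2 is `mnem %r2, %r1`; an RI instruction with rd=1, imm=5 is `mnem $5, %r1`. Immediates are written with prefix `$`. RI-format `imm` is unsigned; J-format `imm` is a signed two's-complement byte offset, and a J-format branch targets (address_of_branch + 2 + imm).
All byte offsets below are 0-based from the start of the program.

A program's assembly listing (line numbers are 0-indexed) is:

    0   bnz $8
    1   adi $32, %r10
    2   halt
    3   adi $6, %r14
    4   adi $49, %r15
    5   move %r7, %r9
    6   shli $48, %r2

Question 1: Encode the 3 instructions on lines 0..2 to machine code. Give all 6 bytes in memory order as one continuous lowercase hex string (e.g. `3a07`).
08cca04e0048

0. bnz fields op=0x33:6|imm=8:10 → word cc08h → 08 cc
1. adi fields op=0x13:6|rd=10:4|imm=32:6 → word 4ea0h → a0 4e
2. halt fields op=0x12:6|pad=0:10 → word 4800h → 00 48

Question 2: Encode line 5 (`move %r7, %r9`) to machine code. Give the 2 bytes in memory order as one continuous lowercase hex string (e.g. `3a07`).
5c56

5. move fields op=0x15:6|rd=9:4|rs=7:4|pad=0:2 → word 565ch → 5c 56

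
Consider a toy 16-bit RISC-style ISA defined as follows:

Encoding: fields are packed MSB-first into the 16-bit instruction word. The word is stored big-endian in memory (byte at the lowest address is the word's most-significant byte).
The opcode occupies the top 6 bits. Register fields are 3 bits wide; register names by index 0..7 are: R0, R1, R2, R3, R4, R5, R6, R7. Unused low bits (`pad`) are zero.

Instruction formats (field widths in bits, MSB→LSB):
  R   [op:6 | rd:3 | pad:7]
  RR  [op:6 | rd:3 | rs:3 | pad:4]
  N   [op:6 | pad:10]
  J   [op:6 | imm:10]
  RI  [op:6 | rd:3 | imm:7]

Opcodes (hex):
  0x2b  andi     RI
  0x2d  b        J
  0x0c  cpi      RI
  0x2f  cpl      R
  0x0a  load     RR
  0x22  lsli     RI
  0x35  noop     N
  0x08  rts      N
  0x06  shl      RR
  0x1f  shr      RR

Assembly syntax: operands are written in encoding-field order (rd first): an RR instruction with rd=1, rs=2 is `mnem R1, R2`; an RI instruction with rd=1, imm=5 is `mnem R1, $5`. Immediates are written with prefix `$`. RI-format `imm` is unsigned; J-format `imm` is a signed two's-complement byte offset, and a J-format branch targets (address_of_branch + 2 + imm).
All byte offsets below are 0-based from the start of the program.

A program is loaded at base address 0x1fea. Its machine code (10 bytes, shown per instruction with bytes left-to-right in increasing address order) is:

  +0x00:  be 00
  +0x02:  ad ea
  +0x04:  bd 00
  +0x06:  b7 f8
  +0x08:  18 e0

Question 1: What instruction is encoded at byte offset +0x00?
cpl R4

@+00  big-endian(be 00) = 0xbe00
  op=0xbe00>>10=0x2f ⇒ cpl (R)
  rd@[9:7]=0x4 ⇒ R4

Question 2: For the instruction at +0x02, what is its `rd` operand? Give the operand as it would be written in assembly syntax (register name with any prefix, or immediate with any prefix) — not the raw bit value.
off 0x02: read ad ea as big → 0xadea
  top 6b → 0x2b → andi [RI]
  rd: (w>>7)&0x7=0x3 → R3
  imm: (w>>0)&0x7f=0x6a → $106

R3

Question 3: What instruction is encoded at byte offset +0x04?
cpl R2

[04] bd 00 → 0xbd00
  op=0xbd00>>10=0x2f ⇒ cpl (R)
  [9:7] rd=2 = R2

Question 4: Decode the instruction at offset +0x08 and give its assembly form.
+0x08: 18 e0 ⇒ word 0x18e0 (big)
  op=0x18e0>>10=0x6 ⇒ shl (RR)
  rd: (w>>7)&0x7=0x1 → R1
  rs: (w>>4)&0x7=0x6 → R6

shl R1, R6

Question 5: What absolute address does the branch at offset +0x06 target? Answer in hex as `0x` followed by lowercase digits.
0x1fea

@+06  big-endian(b7 f8) = 0xb7f8
  op=0xb7f8>>10=0x2d ⇒ b (J)
  [9:0] imm=1016 (s10→-8) = $-8
  target = base 0x1fea + off 0x06 + 2 + imm -8 = 0x1fea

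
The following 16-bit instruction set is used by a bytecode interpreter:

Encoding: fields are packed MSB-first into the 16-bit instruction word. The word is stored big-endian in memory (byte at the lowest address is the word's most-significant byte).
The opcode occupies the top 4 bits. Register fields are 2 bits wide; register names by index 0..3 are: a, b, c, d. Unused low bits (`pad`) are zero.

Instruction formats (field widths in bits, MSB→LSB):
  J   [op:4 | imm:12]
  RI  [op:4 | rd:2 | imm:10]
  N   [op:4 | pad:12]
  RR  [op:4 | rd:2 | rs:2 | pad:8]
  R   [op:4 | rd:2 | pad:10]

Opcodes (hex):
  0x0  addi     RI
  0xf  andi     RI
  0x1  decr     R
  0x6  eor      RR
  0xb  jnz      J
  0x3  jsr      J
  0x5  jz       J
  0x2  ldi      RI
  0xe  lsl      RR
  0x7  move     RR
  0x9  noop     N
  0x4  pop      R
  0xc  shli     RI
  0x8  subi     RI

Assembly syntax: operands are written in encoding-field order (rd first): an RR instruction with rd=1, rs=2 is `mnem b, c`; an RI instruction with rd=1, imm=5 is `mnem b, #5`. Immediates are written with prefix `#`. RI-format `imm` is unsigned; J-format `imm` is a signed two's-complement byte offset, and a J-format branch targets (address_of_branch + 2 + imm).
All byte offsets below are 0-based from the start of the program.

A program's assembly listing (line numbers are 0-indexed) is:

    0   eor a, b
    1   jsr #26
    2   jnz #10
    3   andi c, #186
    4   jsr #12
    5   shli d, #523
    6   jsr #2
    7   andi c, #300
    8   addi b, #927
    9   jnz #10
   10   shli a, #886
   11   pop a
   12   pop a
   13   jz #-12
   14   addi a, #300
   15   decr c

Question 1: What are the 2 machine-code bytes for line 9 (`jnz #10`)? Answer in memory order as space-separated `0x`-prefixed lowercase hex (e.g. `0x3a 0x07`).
0xb0 0x0a

L9: jnz op=0xb:4|imm=10:12 ⇒ 0xb00a ⇒ big b0 0a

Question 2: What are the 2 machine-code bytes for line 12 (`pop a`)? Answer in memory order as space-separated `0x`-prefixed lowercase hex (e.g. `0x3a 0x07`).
12. pop fields op=0x4:4|rd=0:2|pad=0:10 → word 4000h → 40 00

0x40 0x00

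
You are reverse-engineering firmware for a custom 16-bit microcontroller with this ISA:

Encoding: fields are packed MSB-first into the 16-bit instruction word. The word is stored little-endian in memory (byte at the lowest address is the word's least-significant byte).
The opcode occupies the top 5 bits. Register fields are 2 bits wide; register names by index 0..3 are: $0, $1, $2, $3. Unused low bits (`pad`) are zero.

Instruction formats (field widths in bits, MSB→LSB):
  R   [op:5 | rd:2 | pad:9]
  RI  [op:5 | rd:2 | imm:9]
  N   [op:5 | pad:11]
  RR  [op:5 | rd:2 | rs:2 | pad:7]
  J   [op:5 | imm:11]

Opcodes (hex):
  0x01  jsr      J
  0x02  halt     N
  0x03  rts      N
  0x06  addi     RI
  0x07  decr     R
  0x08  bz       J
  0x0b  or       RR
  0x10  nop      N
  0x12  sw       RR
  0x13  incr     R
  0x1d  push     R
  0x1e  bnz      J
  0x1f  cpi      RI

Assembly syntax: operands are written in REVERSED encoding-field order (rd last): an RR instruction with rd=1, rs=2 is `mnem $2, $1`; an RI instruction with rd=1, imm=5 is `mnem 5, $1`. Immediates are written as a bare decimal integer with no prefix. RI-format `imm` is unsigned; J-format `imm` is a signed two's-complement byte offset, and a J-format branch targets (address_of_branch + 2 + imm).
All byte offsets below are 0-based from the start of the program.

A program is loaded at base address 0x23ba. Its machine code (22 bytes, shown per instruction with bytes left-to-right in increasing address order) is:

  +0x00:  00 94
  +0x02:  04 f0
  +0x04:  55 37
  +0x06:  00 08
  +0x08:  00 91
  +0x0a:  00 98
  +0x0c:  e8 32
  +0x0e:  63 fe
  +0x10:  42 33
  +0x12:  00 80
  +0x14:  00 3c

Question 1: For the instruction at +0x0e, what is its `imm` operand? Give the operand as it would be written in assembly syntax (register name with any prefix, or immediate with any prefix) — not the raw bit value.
99

+0x0e: 63 fe ⇒ word 0xfe63 (little)
  op=0xfe63>>11=0x1f ⇒ cpi (RI)
  [10:9] rd=3 = $3
  [8:0] imm=99 = 99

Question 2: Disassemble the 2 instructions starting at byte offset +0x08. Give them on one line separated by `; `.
sw $2, $0; incr $0

[08] 00 91 → 0x9100
  op=0x9100>>11=0x12 ⇒ sw (RR)
  rd: (w>>9)&0x3=0x0 → $0
  rs: (w>>7)&0x3=0x2 → $2
[0a] 00 98 → 0x9800
  op=0x9800>>11=0x13 ⇒ incr (R)
  rd: (w>>9)&0x3=0x0 → $0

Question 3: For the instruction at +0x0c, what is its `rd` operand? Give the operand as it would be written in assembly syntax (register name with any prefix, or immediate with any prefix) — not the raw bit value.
$1

off 0x0c: read e8 32 as little → 0x32e8
  op=0x32e8>>11=0x6 ⇒ addi (RI)
  rd: (w>>9)&0x3=0x1 → $1
  imm: (w>>0)&0x1ff=0xe8 → 232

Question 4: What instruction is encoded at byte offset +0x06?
[06] 00 08 → 0x0800
  op=0x0800>>11=0x1 ⇒ jsr (J)
  imm: (w>>0)&0x7ff=0x0 → 0

jsr 0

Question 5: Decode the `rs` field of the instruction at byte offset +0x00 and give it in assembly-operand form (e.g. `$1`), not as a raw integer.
$0

+0x00: 00 94 ⇒ word 0x9400 (little)
  top 5b → 0x12 → sw [RR]
  [10:9] rd=2 = $2
  [8:7] rs=0 = $0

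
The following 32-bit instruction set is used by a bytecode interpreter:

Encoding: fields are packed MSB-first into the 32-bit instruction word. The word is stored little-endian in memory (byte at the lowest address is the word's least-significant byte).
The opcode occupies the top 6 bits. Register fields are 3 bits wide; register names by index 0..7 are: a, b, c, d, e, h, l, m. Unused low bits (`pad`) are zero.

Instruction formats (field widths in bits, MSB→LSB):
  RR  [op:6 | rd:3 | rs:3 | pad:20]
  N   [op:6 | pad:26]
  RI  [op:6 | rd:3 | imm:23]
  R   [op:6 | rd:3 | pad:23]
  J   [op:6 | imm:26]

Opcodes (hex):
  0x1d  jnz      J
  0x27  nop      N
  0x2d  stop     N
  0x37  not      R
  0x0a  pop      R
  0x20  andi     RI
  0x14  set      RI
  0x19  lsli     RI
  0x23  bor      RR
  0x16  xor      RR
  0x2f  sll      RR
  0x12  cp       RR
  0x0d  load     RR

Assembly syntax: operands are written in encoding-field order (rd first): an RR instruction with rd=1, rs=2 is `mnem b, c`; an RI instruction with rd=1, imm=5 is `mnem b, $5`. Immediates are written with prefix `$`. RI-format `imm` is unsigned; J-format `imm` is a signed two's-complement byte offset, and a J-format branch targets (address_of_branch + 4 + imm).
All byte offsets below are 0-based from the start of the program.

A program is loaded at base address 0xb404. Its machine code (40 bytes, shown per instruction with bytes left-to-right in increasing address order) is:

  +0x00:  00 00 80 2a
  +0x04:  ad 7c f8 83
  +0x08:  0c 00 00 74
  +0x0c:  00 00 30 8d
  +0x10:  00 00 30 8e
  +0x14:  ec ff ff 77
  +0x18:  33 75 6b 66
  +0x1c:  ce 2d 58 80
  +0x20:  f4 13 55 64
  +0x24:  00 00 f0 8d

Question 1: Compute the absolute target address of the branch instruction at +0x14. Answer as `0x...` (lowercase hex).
[14] ec ff ff 77 → 0x77ffffec
  opcode bits[31:26]=0x1d: jnz/J
  imm@[25:0]=0x3ffffec (s26→-20) ⇒ $-20
  target = base 0xb404 + off 0x14 + 4 + imm -20 = 0xb408

0xb408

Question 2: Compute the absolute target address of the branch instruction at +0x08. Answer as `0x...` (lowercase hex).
off 0x08: read 0c 00 00 74 as little → 0x7400000c
  top 6b → 0x1d → jnz [J]
  imm: (w>>0)&0x3ffffff=0xc → $12
  target = base 0xb404 + off 0x08 + 4 + imm 12 = 0xb41c

0xb41c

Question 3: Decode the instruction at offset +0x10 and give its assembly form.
@+10  little-endian(00 00 30 8e) = 0x8e300000
  opcode bits[31:26]=0x23: bor/RR
  rd: (w>>23)&0x7=0x4 → e
  rs: (w>>20)&0x7=0x3 → d

bor e, d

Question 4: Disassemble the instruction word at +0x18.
lsli e, $7042355

@+18  little-endian(33 75 6b 66) = 0x666b7533
  op=0x666b7533>>26=0x19 ⇒ lsli (RI)
  rd: (w>>23)&0x7=0x4 → e
  imm: (w>>0)&0x7fffff=0x6b7533 → $7042355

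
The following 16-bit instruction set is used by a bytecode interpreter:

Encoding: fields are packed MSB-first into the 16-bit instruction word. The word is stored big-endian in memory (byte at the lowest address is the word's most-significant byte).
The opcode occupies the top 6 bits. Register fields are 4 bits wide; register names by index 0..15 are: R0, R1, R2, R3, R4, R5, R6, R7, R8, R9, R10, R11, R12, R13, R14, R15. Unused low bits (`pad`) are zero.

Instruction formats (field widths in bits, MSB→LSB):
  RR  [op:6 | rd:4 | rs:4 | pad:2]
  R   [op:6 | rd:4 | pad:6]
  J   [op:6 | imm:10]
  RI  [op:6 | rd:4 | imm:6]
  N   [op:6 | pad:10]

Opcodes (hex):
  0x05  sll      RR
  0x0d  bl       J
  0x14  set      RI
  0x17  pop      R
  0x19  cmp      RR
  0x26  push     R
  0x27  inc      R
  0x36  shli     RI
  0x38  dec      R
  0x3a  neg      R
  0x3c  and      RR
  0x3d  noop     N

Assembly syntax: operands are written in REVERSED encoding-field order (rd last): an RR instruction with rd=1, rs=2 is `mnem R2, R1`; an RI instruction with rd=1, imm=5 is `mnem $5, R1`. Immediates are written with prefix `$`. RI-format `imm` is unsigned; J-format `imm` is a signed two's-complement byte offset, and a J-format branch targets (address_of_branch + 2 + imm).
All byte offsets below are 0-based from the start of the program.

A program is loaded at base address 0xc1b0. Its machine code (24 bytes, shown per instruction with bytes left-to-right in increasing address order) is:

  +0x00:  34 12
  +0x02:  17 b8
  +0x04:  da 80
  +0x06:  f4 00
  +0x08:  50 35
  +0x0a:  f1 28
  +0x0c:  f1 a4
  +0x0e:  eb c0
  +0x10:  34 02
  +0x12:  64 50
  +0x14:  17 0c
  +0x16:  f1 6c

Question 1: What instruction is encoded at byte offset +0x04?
shli $0, R10

off 0x04: read da 80 as big → 0xda80
  top 6b → 0x36 → shli [RI]
  rd@[9:6]=0xa ⇒ R10
  imm@[5:0]=0x0 ⇒ $0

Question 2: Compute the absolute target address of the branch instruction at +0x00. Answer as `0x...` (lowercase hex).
0xc1c4

off 0x00: read 34 12 as big → 0x3412
  op=0x3412>>10=0xd ⇒ bl (J)
  [9:0] imm=18 = $18
  target = base 0xc1b0 + off 0x00 + 2 + imm 18 = 0xc1c4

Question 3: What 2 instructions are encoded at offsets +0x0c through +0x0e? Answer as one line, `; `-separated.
[0c] f1 a4 → 0xf1a4
  top 6b → 0x3c → and [RR]
  rd: (w>>6)&0xf=0x6 → R6
  rs: (w>>2)&0xf=0x9 → R9
[0e] eb c0 → 0xebc0
  top 6b → 0x3a → neg [R]
  rd: (w>>6)&0xf=0xf → R15

and R9, R6; neg R15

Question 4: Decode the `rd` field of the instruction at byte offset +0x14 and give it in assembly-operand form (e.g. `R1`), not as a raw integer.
off 0x14: read 17 0c as big → 0x170c
  opcode bits[15:10]=0x5: sll/RR
  rd: (w>>6)&0xf=0xc → R12
  rs: (w>>2)&0xf=0x3 → R3

R12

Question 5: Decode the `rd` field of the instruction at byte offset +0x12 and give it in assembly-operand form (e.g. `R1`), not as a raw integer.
R1

[12] 64 50 → 0x6450
  top 6b → 0x19 → cmp [RR]
  rd@[9:6]=0x1 ⇒ R1
  rs@[5:2]=0x4 ⇒ R4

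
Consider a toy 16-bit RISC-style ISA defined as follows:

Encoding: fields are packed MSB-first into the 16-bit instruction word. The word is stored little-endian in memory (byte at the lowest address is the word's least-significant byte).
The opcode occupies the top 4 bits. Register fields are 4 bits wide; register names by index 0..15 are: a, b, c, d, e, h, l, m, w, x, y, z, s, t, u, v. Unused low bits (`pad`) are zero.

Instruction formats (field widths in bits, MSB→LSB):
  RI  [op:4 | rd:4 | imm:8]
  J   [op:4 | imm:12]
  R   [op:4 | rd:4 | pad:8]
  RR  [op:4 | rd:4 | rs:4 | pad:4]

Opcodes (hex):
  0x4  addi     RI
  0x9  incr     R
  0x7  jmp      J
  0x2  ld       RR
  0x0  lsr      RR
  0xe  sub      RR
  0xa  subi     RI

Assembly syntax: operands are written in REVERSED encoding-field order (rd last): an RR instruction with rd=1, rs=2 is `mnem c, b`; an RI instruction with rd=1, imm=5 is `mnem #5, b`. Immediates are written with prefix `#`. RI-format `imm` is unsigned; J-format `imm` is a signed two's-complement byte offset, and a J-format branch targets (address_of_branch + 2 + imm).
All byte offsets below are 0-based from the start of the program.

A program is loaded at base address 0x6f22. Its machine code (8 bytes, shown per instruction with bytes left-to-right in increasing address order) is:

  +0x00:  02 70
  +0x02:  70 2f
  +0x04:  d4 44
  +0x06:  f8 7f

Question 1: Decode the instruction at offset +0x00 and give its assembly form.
jmp #2

+0x00: 02 70 ⇒ word 0x7002 (little)
  top 4b → 0x7 → jmp [J]
  imm@[11:0]=0x2 ⇒ #2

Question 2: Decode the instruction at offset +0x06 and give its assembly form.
@+06  little-endian(f8 7f) = 0x7ff8
  opcode bits[15:12]=0x7: jmp/J
  [11:0] imm=4088 (s12→-8) = #-8

jmp #-8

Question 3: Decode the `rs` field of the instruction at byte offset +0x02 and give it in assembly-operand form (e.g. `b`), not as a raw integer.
[02] 70 2f → 0x2f70
  opcode bits[15:12]=0x2: ld/RR
  [11:8] rd=15 = v
  [7:4] rs=7 = m

m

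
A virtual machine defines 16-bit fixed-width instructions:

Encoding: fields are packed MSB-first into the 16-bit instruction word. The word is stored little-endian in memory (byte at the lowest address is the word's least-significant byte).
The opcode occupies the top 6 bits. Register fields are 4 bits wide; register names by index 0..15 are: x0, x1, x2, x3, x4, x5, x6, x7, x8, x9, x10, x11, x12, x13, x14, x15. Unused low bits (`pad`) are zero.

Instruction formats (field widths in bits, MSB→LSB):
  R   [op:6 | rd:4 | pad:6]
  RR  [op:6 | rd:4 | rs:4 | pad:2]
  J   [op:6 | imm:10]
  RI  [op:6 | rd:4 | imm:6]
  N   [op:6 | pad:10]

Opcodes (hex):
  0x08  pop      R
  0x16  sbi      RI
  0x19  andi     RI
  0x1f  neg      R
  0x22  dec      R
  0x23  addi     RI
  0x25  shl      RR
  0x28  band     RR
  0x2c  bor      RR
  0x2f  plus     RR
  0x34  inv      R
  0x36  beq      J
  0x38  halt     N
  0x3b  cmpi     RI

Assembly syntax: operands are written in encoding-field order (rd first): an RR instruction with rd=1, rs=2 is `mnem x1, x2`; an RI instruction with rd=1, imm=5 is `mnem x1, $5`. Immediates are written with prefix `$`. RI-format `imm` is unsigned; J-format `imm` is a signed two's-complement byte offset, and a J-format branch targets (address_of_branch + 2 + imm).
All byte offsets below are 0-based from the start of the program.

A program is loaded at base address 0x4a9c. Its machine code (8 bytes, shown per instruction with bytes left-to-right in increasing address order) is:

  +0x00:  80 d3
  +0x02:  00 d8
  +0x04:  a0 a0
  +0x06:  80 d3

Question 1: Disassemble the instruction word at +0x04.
+0x04: a0 a0 ⇒ word 0xa0a0 (little)
  top 6b → 0x28 → band [RR]
  rd@[9:6]=0x2 ⇒ x2
  rs@[5:2]=0x8 ⇒ x8

band x2, x8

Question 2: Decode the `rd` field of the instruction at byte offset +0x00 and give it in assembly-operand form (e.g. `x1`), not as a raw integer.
x14

[00] 80 d3 → 0xd380
  opcode bits[15:10]=0x34: inv/R
  rd: (w>>6)&0xf=0xe → x14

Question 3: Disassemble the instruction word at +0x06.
inv x14

off 0x06: read 80 d3 as little → 0xd380
  op=0xd380>>10=0x34 ⇒ inv (R)
  [9:6] rd=14 = x14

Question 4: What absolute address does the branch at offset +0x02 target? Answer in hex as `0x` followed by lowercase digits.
0x4aa0

[02] 00 d8 → 0xd800
  top 6b → 0x36 → beq [J]
  [9:0] imm=0 = $0
  target = base 0x4a9c + off 0x02 + 2 + imm 0 = 0x4aa0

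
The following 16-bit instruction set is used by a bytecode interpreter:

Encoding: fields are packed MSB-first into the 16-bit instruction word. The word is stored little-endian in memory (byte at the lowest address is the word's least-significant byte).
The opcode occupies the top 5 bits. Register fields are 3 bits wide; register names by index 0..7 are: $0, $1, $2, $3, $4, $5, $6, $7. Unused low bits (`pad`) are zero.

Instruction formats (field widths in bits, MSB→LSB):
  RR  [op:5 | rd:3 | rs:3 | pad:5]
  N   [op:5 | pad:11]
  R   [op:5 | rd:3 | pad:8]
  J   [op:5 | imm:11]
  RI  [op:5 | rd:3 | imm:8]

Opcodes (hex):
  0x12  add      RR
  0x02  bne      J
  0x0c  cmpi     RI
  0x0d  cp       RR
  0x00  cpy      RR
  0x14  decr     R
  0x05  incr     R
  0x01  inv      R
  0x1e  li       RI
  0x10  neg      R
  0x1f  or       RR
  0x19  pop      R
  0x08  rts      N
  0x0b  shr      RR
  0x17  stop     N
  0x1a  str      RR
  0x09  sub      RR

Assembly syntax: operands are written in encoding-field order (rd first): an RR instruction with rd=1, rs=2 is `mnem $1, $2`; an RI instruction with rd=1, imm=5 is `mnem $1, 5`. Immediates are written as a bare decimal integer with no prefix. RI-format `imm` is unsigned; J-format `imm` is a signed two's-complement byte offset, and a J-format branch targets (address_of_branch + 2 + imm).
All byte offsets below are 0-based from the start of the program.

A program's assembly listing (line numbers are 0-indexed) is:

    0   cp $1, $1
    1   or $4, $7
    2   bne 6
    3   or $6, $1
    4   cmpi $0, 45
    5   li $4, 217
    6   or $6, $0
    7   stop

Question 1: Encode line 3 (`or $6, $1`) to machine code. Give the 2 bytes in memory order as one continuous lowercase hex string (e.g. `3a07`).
20fe

3. or fields op=0x1f:5|rd=6:3|rs=1:3|pad=0:5 → word fe20h → 20 fe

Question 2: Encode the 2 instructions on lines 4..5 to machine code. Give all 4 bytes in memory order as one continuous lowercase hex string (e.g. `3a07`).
2d60d9f4

4. cmpi fields op=0xc:5|rd=0:3|imm=45:8 → word 602dh → 2d 60
5. li fields op=0x1e:5|rd=4:3|imm=217:8 → word f4d9h → d9 f4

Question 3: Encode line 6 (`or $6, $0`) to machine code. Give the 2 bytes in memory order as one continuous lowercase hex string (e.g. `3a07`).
00fe

6. or fields op=0x1f:5|rd=6:3|rs=0:3|pad=0:5 → word fe00h → 00 fe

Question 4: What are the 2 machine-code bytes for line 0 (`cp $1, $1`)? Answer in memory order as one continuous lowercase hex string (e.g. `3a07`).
2069

L0: cp op=0xd:5|rd=1:3|rs=1:3|pad=0:5 ⇒ 0x6920 ⇒ little 20 69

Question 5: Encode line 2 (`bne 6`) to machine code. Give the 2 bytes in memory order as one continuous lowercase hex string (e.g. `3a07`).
0610

line 2 (bne): pack op=0x2:5|imm=6:11 = 0x1006; little→ 06 10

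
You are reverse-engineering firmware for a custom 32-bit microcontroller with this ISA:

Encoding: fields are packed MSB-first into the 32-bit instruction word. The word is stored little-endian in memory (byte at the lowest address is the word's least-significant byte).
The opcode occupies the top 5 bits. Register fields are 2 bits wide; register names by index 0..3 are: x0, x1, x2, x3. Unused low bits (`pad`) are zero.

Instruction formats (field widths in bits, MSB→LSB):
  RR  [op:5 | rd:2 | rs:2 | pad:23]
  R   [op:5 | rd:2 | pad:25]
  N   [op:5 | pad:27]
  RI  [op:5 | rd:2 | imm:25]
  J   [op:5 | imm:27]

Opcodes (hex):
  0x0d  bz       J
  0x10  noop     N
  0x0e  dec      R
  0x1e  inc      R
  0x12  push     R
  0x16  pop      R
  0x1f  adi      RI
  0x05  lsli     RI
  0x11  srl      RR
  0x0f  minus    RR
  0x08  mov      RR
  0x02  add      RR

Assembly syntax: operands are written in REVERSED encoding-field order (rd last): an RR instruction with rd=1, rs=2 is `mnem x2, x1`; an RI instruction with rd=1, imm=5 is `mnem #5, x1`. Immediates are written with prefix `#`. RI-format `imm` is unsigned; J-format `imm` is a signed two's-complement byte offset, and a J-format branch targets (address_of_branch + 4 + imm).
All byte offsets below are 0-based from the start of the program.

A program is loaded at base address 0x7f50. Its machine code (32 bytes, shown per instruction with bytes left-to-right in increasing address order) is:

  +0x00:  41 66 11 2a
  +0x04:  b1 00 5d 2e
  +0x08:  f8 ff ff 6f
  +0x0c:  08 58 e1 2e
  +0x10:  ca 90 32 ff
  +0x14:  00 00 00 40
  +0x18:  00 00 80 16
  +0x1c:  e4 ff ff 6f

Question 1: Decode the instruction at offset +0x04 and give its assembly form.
[04] b1 00 5d 2e → 0x2e5d00b1
  opcode bits[31:27]=0x5: lsli/RI
  rd: (w>>25)&0x3=0x3 → x3
  imm: (w>>0)&0x1ffffff=0x5d00b1 → #6095025

lsli #6095025, x3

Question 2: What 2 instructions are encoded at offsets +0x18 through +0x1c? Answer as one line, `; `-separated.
@+18  little-endian(00 00 80 16) = 0x16800000
  opcode bits[31:27]=0x2: add/RR
  rd: (w>>25)&0x3=0x3 → x3
  rs: (w>>23)&0x3=0x1 → x1
@+1c  little-endian(e4 ff ff 6f) = 0x6fffffe4
  opcode bits[31:27]=0xd: bz/J
  imm: (w>>0)&0x7ffffff=0x7ffffe4 (s27→-28) → #-28

add x1, x3; bz #-28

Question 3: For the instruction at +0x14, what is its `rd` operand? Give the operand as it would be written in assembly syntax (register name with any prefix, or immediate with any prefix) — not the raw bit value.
x0

@+14  little-endian(00 00 00 40) = 0x40000000
  op=0x40000000>>27=0x8 ⇒ mov (RR)
  rd: (w>>25)&0x3=0x0 → x0
  rs: (w>>23)&0x3=0x0 → x0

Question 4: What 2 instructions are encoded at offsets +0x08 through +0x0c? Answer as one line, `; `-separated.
bz #-8; lsli #14768136, x3

[08] f8 ff ff 6f → 0x6ffffff8
  opcode bits[31:27]=0xd: bz/J
  imm: (w>>0)&0x7ffffff=0x7fffff8 (s27→-8) → #-8
[0c] 08 58 e1 2e → 0x2ee15808
  opcode bits[31:27]=0x5: lsli/RI
  rd: (w>>25)&0x3=0x3 → x3
  imm: (w>>0)&0x1ffffff=0xe15808 → #14768136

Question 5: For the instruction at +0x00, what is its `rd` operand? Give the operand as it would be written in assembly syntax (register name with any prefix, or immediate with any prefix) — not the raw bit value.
[00] 41 66 11 2a → 0x2a116641
  op=0x2a116641>>27=0x5 ⇒ lsli (RI)
  rd@[26:25]=0x1 ⇒ x1
  imm@[24:0]=0x116641 ⇒ #1140289

x1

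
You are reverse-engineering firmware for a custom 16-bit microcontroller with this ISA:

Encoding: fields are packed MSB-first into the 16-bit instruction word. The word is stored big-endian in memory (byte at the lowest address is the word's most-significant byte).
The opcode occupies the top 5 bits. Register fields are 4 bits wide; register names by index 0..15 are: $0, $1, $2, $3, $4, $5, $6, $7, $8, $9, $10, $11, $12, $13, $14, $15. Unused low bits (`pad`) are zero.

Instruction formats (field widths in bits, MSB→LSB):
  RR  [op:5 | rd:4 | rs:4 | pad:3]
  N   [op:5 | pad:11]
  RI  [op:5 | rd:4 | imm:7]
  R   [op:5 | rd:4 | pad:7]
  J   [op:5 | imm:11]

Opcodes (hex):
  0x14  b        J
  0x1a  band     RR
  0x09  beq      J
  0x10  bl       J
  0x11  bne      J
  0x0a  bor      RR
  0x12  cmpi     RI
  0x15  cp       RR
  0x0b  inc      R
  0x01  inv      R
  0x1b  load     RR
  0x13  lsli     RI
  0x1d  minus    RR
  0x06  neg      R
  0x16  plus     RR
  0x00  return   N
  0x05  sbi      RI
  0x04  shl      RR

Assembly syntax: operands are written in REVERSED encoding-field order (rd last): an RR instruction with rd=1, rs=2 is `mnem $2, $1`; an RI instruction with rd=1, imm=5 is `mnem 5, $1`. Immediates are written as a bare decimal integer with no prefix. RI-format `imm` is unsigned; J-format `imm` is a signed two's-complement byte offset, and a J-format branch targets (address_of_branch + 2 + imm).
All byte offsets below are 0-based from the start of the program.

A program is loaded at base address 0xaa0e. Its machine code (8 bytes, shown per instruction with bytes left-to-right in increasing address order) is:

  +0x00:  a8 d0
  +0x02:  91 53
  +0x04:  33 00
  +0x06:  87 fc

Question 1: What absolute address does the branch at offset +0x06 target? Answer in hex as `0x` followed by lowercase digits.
+0x06: 87 fc ⇒ word 0x87fc (big)
  top 5b → 0x10 → bl [J]
  imm: (w>>0)&0x7ff=0x7fc (s11→-4) → -4
  target = base 0xaa0e + off 0x06 + 2 + imm -4 = 0xaa12

0xaa12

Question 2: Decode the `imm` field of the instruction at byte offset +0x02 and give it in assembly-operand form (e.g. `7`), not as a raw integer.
@+02  big-endian(91 53) = 0x9153
  op=0x9153>>11=0x12 ⇒ cmpi (RI)
  [10:7] rd=2 = $2
  [6:0] imm=83 = 83

83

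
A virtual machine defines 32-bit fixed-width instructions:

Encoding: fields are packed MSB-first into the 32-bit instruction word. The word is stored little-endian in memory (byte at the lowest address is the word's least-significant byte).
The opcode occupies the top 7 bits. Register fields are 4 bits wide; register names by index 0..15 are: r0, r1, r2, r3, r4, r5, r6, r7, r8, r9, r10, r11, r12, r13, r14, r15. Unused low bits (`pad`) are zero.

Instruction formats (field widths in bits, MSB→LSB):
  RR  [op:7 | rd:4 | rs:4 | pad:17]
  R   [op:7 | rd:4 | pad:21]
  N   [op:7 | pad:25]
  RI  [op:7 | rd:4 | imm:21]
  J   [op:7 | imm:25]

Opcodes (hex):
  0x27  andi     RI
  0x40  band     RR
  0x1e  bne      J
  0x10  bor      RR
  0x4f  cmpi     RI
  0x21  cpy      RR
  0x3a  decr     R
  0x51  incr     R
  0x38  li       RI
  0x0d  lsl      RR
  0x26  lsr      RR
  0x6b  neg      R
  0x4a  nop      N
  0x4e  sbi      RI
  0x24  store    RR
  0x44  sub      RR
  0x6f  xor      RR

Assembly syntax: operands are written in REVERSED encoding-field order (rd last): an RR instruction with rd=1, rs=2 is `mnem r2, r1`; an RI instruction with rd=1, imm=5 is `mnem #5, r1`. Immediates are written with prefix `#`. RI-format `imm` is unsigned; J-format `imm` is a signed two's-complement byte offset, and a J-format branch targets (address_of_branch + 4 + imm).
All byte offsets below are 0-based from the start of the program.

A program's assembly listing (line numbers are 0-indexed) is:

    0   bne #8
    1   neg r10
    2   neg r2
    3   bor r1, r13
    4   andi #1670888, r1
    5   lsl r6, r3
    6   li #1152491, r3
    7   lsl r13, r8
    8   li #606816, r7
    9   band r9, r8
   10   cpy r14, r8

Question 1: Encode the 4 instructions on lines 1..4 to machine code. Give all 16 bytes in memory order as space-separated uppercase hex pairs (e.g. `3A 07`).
00 00 40 D7 00 00 40 D6 00 00 A2 21 E8 7E 39 4E

L1: neg op=0x6b:7|rd=10:4|pad=0:21 ⇒ 0xd7400000 ⇒ little 00 00 40 d7
L2: neg op=0x6b:7|rd=2:4|pad=0:21 ⇒ 0xd6400000 ⇒ little 00 00 40 d6
L3: bor op=0x10:7|rd=13:4|rs=1:4|pad=0:17 ⇒ 0x21a20000 ⇒ little 00 00 a2 21
L4: andi op=0x27:7|rd=1:4|imm=1670888:21 ⇒ 0x4e397ee8 ⇒ little e8 7e 39 4e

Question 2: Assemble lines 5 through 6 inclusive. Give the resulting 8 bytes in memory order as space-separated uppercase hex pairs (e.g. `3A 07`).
00 00 6C 1A EB 95 71 70

5. lsl fields op=0xd:7|rd=3:4|rs=6:4|pad=0:17 → word 1a6c0000h → 00 00 6c 1a
6. li fields op=0x38:7|rd=3:4|imm=1152491:21 → word 707195ebh → eb 95 71 70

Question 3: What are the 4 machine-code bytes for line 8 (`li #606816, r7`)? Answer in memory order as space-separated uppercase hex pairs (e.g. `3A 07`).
60 42 E9 70

L8: li op=0x38:7|rd=7:4|imm=606816:21 ⇒ 0x70e94260 ⇒ little 60 42 e9 70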